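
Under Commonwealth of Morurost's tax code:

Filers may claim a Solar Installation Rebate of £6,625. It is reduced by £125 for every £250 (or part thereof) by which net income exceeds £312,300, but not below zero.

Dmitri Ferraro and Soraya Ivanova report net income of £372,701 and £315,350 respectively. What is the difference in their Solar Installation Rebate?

Dmitri (£372,701): Solar Installation Rebate: income exceeds £312,300 by £60,401 → 242 increments × £125 = £30,250 ≥ base, so the credit is £0.
Soraya (£315,350): Solar Installation Rebate: income exceeds £312,300 by £3,050, which is 13 full-or-partial £250 increments; reduction = 13 × £125 = £1,625, leaving £5,000.
Difference: |£0 − £5,000| = £5,000.

£5,000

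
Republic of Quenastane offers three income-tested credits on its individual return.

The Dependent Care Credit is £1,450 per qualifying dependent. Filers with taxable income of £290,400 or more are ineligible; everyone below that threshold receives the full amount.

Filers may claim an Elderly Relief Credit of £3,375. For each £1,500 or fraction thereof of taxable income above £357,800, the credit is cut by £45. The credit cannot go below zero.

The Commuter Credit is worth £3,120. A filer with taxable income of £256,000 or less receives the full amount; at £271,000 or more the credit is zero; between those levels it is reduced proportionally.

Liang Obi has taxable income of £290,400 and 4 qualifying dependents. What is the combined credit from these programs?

Dependent Care Credit: base = 4 × £1,450 = £5,800. £290,400 meets or exceeds the £290,400 cutoff, so the credit is £0.
Elderly Relief Credit: £290,400 is at or below the £357,800 threshold, so the full £3,375 applies.
Commuter Credit: £290,400 is at or above £271,000, so the credit is £0.
Total: £0 + £3,375 + £0 = £3,375.

£3,375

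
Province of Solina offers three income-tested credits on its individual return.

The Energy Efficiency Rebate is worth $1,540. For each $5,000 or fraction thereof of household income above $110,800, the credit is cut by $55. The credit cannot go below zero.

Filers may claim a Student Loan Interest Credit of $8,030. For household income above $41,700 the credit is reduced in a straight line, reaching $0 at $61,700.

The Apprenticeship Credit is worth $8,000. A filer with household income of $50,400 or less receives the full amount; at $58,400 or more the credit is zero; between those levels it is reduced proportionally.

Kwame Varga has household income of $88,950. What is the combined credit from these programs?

Energy Efficiency Rebate: $88,950 is at or below the $110,800 threshold, so the full $1,540 applies.
Student Loan Interest Credit: $88,950 is at or above $61,700, so the credit is $0.
Apprenticeship Credit: $88,950 is at or above $58,400, so the credit is $0.
Total: $1,540 + $0 + $0 = $1,540.

$1,540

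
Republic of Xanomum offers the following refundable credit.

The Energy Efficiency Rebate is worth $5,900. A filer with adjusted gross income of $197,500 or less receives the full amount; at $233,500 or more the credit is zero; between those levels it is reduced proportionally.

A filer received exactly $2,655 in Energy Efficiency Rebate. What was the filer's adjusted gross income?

$217,300

$2,655 is 2,655/5,900 of the full $5,900, so 3,245/5,900 of the $36,000 range has been used: income = $197,500 + $36,000 × 3,245/5,900 = $217,300.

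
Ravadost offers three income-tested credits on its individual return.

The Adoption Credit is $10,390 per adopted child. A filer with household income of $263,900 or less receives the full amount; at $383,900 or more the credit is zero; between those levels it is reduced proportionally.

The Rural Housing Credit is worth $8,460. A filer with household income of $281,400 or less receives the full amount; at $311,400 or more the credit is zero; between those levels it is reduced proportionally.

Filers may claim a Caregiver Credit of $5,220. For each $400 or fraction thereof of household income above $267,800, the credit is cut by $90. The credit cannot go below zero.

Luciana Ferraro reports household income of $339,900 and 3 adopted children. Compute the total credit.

$11,429

Adoption Credit: base = 3 × $10,390 = $31,170. $339,900 is $76,000 into a $120,000 phase-out range, leaving 44,000/120,000 of the credit: $31,170 × 44,000/120,000 = $11,429.
Rural Housing Credit: $339,900 is at or above $311,400, so the credit is $0.
Caregiver Credit: income exceeds $267,800 by $72,100 → 181 increments × $90 = $16,290 ≥ base, so the credit is $0.
Total: $11,429 + $0 + $0 = $11,429.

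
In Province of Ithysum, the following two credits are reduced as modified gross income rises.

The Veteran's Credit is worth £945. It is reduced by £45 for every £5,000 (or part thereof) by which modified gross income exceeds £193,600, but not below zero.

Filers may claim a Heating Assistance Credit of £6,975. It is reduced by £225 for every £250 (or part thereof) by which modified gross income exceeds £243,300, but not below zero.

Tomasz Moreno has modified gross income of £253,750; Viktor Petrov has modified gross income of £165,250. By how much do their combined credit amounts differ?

£7,560

Tomasz (£253,750): Veteran's Credit: income exceeds £193,600 by £60,150, which is 13 full-or-partial £5,000 increments; reduction = 13 × £45 = £585, leaving £360. Heating Assistance Credit: income exceeds £243,300 by £10,450 → 42 increments × £225 = £9,450 ≥ base, so the credit is £0. total £360 + £0 = £360
Viktor (£165,250): Veteran's Credit: £165,250 is at or below the £193,600 threshold, so the full £945 applies. Heating Assistance Credit: £165,250 is at or below the £243,300 threshold, so the full £6,975 applies. total £945 + £6,975 = £7,920
Difference: |£360 − £7,920| = £7,560.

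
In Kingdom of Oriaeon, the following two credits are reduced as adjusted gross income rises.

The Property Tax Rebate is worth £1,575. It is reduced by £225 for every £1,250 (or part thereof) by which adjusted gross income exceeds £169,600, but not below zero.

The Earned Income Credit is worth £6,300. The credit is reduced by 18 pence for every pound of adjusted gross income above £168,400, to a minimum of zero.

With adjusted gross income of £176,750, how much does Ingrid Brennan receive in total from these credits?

Property Tax Rebate: income exceeds £169,600 by £7,150, which is 6 full-or-partial £1,250 increments; reduction = 6 × £225 = £1,350, leaving £225.
Earned Income Credit: 18% of the £8,350 excess over £168,400 is £1,503; credit = £6,300 − £1,503 = £4,797.
Total: £225 + £4,797 = £5,022.

£5,022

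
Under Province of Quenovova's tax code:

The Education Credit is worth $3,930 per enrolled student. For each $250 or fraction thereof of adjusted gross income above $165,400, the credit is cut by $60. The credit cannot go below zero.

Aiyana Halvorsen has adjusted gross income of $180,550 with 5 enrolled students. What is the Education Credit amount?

Education Credit: base = 5 × $3,930 = $19,650. income exceeds $165,400 by $15,150, which is 61 full-or-partial $250 increments; reduction = 61 × $60 = $3,660, leaving $15,990.

$15,990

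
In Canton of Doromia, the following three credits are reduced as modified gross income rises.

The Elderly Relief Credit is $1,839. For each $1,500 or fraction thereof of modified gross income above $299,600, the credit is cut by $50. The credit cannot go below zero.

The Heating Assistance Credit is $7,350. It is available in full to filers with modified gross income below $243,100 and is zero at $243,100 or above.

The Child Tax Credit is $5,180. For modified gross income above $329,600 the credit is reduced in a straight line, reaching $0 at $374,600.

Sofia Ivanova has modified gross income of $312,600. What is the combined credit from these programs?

Elderly Relief Credit: income exceeds $299,600 by $13,000, which is 9 full-or-partial $1,500 increments; reduction = 9 × $50 = $450, leaving $1,389.
Heating Assistance Credit: $312,600 meets or exceeds the $243,100 cutoff, so the credit is $0.
Child Tax Credit: $312,600 is at or below the $329,600 threshold, so the full $5,180 applies.
Total: $1,389 + $0 + $5,180 = $6,569.

$6,569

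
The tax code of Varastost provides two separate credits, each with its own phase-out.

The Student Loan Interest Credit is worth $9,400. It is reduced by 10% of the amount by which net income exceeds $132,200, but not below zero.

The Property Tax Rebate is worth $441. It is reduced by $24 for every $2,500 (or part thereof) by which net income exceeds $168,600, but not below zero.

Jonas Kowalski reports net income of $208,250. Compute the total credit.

$1,852

Student Loan Interest Credit: 10% of the $76,050 excess over $132,200 is $7,605; credit = $9,400 − $7,605 = $1,795.
Property Tax Rebate: income exceeds $168,600 by $39,650, which is 16 full-or-partial $2,500 increments; reduction = 16 × $24 = $384, leaving $57.
Total: $1,795 + $57 = $1,852.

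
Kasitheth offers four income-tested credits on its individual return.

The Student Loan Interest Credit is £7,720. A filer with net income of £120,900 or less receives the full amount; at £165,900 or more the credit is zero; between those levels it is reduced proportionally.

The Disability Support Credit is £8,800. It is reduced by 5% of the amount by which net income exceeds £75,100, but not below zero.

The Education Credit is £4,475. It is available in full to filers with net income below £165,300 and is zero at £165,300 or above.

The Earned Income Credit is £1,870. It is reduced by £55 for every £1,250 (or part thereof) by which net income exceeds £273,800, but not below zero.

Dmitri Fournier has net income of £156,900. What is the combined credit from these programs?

£12,599

Student Loan Interest Credit: £156,900 is £36,000 into a £45,000 phase-out range, leaving 9,000/45,000 of the credit: £7,720 × 9,000/45,000 = £1,544.
Disability Support Credit: 5% of the £81,800 excess over £75,100 is £4,090; credit = £8,800 − £4,090 = £4,710.
Education Credit: £156,900 is below the £165,300 cutoff, so the full £4,475 applies.
Earned Income Credit: £156,900 is at or below the £273,800 threshold, so the full £1,870 applies.
Total: £1,544 + £4,710 + £4,475 + £1,870 = £12,599.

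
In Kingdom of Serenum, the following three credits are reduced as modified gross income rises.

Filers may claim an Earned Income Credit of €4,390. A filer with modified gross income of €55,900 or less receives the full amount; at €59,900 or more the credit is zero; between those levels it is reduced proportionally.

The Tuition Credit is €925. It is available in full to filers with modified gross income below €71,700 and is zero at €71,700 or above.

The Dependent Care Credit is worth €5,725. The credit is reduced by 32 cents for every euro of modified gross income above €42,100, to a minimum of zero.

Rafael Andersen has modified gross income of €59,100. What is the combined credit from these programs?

€2,088

Earned Income Credit: €59,100 is €3,200 into a €4,000 phase-out range, leaving 800/4,000 of the credit: €4,390 × 800/4,000 = €878.
Tuition Credit: €59,100 is below the €71,700 cutoff, so the full €925 applies.
Dependent Care Credit: 32% of the €17,000 excess over €42,100 is €5,440; credit = €5,725 − €5,440 = €285.
Total: €878 + €925 + €285 = €2,088.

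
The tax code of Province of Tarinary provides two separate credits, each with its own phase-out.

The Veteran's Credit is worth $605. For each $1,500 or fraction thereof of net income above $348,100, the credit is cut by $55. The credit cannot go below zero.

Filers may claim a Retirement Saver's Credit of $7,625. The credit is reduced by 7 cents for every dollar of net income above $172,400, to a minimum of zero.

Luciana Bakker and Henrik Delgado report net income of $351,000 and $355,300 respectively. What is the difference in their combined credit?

$165

Luciana ($351,000): Veteran's Credit: income exceeds $348,100 by $2,900, which is 2 full-or-partial $1,500 increments; reduction = 2 × $55 = $110, leaving $495. Retirement Saver's Credit: 7% of the $178,600 excess over $172,400 is $12,502 ≥ base, so the credit is $0. total $495 + $0 = $495
Henrik ($355,300): Veteran's Credit: income exceeds $348,100 by $7,200, which is 5 full-or-partial $1,500 increments; reduction = 5 × $55 = $275, leaving $330. Retirement Saver's Credit: 7% of the $182,900 excess over $172,400 is $12,803 ≥ base, so the credit is $0. total $330 + $0 = $330
Difference: |$495 − $330| = $165.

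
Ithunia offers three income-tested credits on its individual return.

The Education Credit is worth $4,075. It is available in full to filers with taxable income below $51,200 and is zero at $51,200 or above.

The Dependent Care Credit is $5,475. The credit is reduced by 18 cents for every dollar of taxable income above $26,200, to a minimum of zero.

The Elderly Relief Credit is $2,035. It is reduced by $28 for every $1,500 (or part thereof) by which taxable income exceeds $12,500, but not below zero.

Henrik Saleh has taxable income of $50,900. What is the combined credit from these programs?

$6,411

Education Credit: $50,900 is below the $51,200 cutoff, so the full $4,075 applies.
Dependent Care Credit: 18% of the $24,700 excess over $26,200 is $4,446; credit = $5,475 − $4,446 = $1,029.
Elderly Relief Credit: income exceeds $12,500 by $38,400, which is 26 full-or-partial $1,500 increments; reduction = 26 × $28 = $728, leaving $1,307.
Total: $4,075 + $1,029 + $1,307 = $6,411.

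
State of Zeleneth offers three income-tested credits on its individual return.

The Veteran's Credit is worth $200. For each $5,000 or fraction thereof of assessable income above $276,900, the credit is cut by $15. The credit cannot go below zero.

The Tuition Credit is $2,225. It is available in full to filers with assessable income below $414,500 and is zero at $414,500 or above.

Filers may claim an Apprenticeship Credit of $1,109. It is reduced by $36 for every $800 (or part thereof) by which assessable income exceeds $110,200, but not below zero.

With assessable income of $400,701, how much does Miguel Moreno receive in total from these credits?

Veteran's Credit: income exceeds $276,900 by $123,801 → 25 increments × $15 = $375 ≥ base, so the credit is $0.
Tuition Credit: $400,701 is below the $414,500 cutoff, so the full $2,225 applies.
Apprenticeship Credit: income exceeds $110,200 by $290,501 → 364 increments × $36 = $13,104 ≥ base, so the credit is $0.
Total: $0 + $2,225 + $0 = $2,225.

$2,225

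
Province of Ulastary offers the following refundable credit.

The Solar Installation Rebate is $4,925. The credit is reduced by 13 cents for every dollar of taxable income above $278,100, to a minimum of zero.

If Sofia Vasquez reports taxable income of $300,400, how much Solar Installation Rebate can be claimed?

$2,026

Solar Installation Rebate: 13% of the $22,300 excess over $278,100 is $2,899; credit = $4,925 − $2,899 = $2,026.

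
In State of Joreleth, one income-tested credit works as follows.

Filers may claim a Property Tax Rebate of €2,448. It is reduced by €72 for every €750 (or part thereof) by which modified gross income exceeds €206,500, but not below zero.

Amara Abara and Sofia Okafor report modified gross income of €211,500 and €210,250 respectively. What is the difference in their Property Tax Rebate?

€144

Amara (€211,500): Property Tax Rebate: income exceeds €206,500 by €5,000, which is 7 full-or-partial €750 increments; reduction = 7 × €72 = €504, leaving €1,944.
Sofia (€210,250): Property Tax Rebate: income exceeds €206,500 by €3,750, which is 5 full-or-partial €750 increments; reduction = 5 × €72 = €360, leaving €2,088.
Difference: |€1,944 − €2,088| = €144.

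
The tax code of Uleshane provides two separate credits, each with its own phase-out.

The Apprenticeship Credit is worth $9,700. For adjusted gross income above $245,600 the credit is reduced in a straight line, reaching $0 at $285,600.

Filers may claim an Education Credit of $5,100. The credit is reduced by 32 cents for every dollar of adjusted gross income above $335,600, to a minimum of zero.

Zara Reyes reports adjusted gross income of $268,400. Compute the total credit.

$9,271

Apprenticeship Credit: $268,400 is $22,800 into a $40,000 phase-out range, leaving 17,200/40,000 of the credit: $9,700 × 17,200/40,000 = $4,171.
Education Credit: $268,400 is at or below the $335,600 threshold, so the full $5,100 applies.
Total: $4,171 + $5,100 = $9,271.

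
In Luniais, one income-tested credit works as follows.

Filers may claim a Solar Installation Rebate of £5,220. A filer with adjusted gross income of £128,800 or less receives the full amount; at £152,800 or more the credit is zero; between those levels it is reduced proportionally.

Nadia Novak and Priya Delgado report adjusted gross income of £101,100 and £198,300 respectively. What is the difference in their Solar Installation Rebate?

£5,220

Nadia (£101,100): Solar Installation Rebate: £101,100 is at or below the £128,800 threshold, so the full £5,220 applies.
Priya (£198,300): Solar Installation Rebate: £198,300 is at or above £152,800, so the credit is £0.
Difference: |£5,220 − £0| = £5,220.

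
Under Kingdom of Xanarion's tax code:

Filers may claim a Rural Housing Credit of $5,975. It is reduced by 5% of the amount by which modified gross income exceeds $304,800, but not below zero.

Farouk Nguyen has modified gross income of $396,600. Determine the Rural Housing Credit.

Rural Housing Credit: 5% of the $91,800 excess over $304,800 is $4,590; credit = $5,975 − $4,590 = $1,385.

$1,385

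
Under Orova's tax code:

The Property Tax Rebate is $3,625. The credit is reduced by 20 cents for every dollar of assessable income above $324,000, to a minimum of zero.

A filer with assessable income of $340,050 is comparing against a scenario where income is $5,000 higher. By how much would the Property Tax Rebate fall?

At $340,050 — 20% of the $16,050 excess over $324,000 is $3,210; credit = $3,625 − $3,210 = $415.
At $345,050 — 20% of the $21,050 excess over $324,000 is $4,210 ≥ base, so the credit is $0.
Lost: $415 − $0 = $415.

$415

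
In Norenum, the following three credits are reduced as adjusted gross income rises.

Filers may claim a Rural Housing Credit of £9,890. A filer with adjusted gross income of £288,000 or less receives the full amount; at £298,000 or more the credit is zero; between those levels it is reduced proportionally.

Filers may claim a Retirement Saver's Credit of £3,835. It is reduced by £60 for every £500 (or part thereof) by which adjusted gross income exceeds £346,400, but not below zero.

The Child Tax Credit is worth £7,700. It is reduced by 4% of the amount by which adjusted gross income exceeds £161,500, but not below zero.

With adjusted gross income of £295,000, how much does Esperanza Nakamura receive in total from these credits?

Rural Housing Credit: £295,000 is £7,000 into a £10,000 phase-out range, leaving 3,000/10,000 of the credit: £9,890 × 3,000/10,000 = £2,967.
Retirement Saver's Credit: £295,000 is at or below the £346,400 threshold, so the full £3,835 applies.
Child Tax Credit: 4% of the £133,500 excess over £161,500 is £5,340; credit = £7,700 − £5,340 = £2,360.
Total: £2,967 + £3,835 + £2,360 = £9,162.

£9,162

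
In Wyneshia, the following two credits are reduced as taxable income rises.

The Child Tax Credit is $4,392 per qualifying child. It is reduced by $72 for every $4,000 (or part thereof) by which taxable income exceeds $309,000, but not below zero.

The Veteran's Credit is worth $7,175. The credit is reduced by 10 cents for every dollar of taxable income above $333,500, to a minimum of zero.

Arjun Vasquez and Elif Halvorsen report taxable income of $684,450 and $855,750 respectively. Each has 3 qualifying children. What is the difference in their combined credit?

$3,096

Arjun ($684,450): Child Tax Credit: base = 3 × $4,392 = $13,176. income exceeds $309,000 by $375,450, which is 94 full-or-partial $4,000 increments; reduction = 94 × $72 = $6,768, leaving $6,408. Veteran's Credit: 10% of the $350,950 excess over $333,500 is $35,095 ≥ base, so the credit is $0. total $6,408 + $0 = $6,408
Elif ($855,750): Child Tax Credit: base = 3 × $4,392 = $13,176. income exceeds $309,000 by $546,750, which is 137 full-or-partial $4,000 increments; reduction = 137 × $72 = $9,864, leaving $3,312. Veteran's Credit: 10% of the $522,250 excess over $333,500 is $52,225 ≥ base, so the credit is $0. total $3,312 + $0 = $3,312
Difference: |$6,408 − $3,312| = $3,096.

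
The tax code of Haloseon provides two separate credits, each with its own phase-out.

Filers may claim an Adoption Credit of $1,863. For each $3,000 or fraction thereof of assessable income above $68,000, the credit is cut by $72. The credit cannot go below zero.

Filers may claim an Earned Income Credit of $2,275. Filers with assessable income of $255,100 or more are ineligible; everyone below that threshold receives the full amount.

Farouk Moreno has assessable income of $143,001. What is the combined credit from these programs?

Adoption Credit: income exceeds $68,000 by $75,001 → 26 increments × $72 = $1,872 ≥ base, so the credit is $0.
Earned Income Credit: $143,001 is below the $255,100 cutoff, so the full $2,275 applies.
Total: $0 + $2,275 = $2,275.

$2,275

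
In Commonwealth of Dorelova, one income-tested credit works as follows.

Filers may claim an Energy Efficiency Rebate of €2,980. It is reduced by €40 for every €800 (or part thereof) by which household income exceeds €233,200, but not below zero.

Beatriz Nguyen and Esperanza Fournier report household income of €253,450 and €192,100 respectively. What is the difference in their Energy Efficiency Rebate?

€1,040

Beatriz (€253,450): Energy Efficiency Rebate: income exceeds €233,200 by €20,250, which is 26 full-or-partial €800 increments; reduction = 26 × €40 = €1,040, leaving €1,940.
Esperanza (€192,100): Energy Efficiency Rebate: €192,100 is at or below the €233,200 threshold, so the full €2,980 applies.
Difference: |€1,940 − €2,980| = €1,040.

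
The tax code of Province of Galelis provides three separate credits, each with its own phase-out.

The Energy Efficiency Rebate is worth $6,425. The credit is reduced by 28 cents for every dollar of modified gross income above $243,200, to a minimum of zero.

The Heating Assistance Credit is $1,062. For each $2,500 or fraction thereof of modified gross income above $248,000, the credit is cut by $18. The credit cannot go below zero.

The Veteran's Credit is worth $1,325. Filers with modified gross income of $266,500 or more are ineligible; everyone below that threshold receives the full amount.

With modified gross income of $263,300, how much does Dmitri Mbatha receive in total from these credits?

Energy Efficiency Rebate: 28% of the $20,100 excess over $243,200 is $5,628; credit = $6,425 − $5,628 = $797.
Heating Assistance Credit: income exceeds $248,000 by $15,300, which is 7 full-or-partial $2,500 increments; reduction = 7 × $18 = $126, leaving $936.
Veteran's Credit: $263,300 is below the $266,500 cutoff, so the full $1,325 applies.
Total: $797 + $936 + $1,325 = $3,058.

$3,058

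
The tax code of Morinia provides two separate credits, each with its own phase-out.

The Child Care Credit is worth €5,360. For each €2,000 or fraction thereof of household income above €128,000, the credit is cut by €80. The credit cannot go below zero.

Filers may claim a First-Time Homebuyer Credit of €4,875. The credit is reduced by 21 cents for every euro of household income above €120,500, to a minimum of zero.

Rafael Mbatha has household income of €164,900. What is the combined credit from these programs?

€3,840

Child Care Credit: income exceeds €128,000 by €36,900, which is 19 full-or-partial €2,000 increments; reduction = 19 × €80 = €1,520, leaving €3,840.
First-Time Homebuyer Credit: 21% of the €44,400 excess over €120,500 is €9,324 ≥ base, so the credit is €0.
Total: €3,840 + €0 = €3,840.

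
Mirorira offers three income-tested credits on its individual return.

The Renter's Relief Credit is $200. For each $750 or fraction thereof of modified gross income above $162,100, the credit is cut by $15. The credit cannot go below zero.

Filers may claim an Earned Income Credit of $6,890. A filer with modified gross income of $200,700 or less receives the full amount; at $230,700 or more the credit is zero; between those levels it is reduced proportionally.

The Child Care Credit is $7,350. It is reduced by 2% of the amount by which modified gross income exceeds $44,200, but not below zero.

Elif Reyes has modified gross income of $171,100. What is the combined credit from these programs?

$11,722

Renter's Relief Credit: income exceeds $162,100 by $9,000, which is 12 full-or-partial $750 increments; reduction = 12 × $15 = $180, leaving $20.
Earned Income Credit: $171,100 is at or below the $200,700 threshold, so the full $6,890 applies.
Child Care Credit: 2% of the $126,900 excess over $44,200 is $2,538; credit = $7,350 − $2,538 = $4,812.
Total: $20 + $6,890 + $4,812 = $11,722.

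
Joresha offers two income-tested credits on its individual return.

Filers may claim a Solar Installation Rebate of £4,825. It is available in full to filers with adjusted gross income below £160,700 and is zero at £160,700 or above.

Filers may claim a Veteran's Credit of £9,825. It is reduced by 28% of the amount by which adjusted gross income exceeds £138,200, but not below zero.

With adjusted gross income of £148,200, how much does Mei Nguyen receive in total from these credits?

Solar Installation Rebate: £148,200 is below the £160,700 cutoff, so the full £4,825 applies.
Veteran's Credit: 28% of the £10,000 excess over £138,200 is £2,800; credit = £9,825 − £2,800 = £7,025.
Total: £4,825 + £7,025 = £11,850.

£11,850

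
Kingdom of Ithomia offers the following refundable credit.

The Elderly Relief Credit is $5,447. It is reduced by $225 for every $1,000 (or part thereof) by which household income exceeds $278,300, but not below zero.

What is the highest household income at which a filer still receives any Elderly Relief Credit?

After 24 increments the reduction is 24 × $225 = $5,400, leaving $47; one more increment wipes it out. Increment 24 ends at excess 24 × $1,000 = $24,000, so the highest qualifying income is $278,300 + $24,000 = $302,300.

$302,300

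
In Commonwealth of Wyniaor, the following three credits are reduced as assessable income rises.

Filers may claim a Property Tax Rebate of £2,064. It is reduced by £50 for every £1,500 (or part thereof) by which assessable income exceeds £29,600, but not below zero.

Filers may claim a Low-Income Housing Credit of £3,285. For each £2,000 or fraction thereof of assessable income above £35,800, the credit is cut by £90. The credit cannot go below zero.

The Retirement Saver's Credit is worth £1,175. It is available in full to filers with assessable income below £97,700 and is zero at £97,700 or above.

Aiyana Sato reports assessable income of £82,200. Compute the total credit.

£2,564

Property Tax Rebate: income exceeds £29,600 by £52,600, which is 36 full-or-partial £1,500 increments; reduction = 36 × £50 = £1,800, leaving £264.
Low-Income Housing Credit: income exceeds £35,800 by £46,400, which is 24 full-or-partial £2,000 increments; reduction = 24 × £90 = £2,160, leaving £1,125.
Retirement Saver's Credit: £82,200 is below the £97,700 cutoff, so the full £1,175 applies.
Total: £264 + £1,125 + £1,175 = £2,564.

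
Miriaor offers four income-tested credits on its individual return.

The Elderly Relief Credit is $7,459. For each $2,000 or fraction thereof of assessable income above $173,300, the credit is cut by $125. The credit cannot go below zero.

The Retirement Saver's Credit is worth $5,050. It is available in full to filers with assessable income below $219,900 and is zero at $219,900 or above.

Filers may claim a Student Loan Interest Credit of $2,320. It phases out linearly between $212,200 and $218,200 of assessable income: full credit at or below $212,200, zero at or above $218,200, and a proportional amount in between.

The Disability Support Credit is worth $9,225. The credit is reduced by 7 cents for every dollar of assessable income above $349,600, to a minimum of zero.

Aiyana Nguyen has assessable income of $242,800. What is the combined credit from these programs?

$12,309

Elderly Relief Credit: income exceeds $173,300 by $69,500, which is 35 full-or-partial $2,000 increments; reduction = 35 × $125 = $4,375, leaving $3,084.
Retirement Saver's Credit: $242,800 meets or exceeds the $219,900 cutoff, so the credit is $0.
Student Loan Interest Credit: $242,800 is at or above $218,200, so the credit is $0.
Disability Support Credit: $242,800 is at or below the $349,600 threshold, so the full $9,225 applies.
Total: $3,084 + $0 + $0 + $9,225 = $12,309.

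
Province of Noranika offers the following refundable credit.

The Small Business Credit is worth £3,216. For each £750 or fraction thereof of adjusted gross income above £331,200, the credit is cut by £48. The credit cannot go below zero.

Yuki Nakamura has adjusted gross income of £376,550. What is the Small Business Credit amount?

Small Business Credit: income exceeds £331,200 by £45,350, which is 61 full-or-partial £750 increments; reduction = 61 × £48 = £2,928, leaving £288.

£288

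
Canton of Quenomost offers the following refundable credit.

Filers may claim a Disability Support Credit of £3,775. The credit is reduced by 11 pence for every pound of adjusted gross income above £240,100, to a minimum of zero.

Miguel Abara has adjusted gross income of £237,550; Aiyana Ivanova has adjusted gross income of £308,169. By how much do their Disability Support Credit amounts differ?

£3,775

Miguel (£237,550): Disability Support Credit: £237,550 is at or below the £240,100 threshold, so the full £3,775 applies.
Aiyana (£308,169): Disability Support Credit: 11% of the £68,069 excess over £240,100 is £7,487.59 ≥ base, so the credit is £0.
Difference: |£3,775 − £0| = £3,775.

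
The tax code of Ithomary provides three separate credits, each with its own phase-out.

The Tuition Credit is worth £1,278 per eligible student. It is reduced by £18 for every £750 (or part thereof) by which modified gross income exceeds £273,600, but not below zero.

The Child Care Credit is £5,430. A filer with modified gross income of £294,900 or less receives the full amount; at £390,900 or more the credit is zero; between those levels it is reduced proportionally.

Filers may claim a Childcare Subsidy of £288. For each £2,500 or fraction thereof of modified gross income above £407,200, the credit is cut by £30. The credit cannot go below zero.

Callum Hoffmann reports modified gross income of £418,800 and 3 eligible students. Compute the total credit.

Tuition Credit: base = 3 × £1,278 = £3,834. income exceeds £273,600 by £145,200, which is 194 full-or-partial £750 increments; reduction = 194 × £18 = £3,492, leaving £342.
Child Care Credit: £418,800 is at or above £390,900, so the credit is £0.
Childcare Subsidy: income exceeds £407,200 by £11,600, which is 5 full-or-partial £2,500 increments; reduction = 5 × £30 = £150, leaving £138.
Total: £342 + £0 + £138 = £480.

£480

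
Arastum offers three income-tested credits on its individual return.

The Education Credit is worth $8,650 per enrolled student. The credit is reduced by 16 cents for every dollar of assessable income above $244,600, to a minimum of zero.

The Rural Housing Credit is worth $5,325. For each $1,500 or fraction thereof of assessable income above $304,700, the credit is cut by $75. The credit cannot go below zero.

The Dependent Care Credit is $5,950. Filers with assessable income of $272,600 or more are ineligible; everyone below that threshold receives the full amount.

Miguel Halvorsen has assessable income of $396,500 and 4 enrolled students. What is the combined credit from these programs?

$10,971

Education Credit: base = 4 × $8,650 = $34,600. 16% of the $151,900 excess over $244,600 is $24,304; credit = $34,600 − $24,304 = $10,296.
Rural Housing Credit: income exceeds $304,700 by $91,800, which is 62 full-or-partial $1,500 increments; reduction = 62 × $75 = $4,650, leaving $675.
Dependent Care Credit: $396,500 meets or exceeds the $272,600 cutoff, so the credit is $0.
Total: $10,296 + $675 + $0 = $10,971.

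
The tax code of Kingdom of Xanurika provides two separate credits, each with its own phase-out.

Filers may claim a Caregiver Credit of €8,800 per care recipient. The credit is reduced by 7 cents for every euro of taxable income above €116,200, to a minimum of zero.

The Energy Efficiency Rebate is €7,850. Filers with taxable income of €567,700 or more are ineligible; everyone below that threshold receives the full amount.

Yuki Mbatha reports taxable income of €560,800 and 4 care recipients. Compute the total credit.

Caregiver Credit: base = 4 × €8,800 = €35,200. 7% of the €444,600 excess over €116,200 is €31,122; credit = €35,200 − €31,122 = €4,078.
Energy Efficiency Rebate: €560,800 is below the €567,700 cutoff, so the full €7,850 applies.
Total: €4,078 + €7,850 = €11,928.

€11,928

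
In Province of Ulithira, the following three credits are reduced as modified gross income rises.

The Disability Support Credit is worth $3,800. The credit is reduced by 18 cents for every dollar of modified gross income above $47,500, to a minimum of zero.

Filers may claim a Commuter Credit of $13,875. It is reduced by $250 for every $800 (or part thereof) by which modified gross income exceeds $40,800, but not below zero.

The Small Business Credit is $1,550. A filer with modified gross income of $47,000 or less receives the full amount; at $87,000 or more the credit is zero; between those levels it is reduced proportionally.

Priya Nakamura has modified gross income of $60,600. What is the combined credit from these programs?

Disability Support Credit: 18% of the $13,100 excess over $47,500 is $2,358; credit = $3,800 − $2,358 = $1,442.
Commuter Credit: income exceeds $40,800 by $19,800, which is 25 full-or-partial $800 increments; reduction = 25 × $250 = $6,250, leaving $7,625.
Small Business Credit: $60,600 is $13,600 into a $40,000 phase-out range, leaving 26,400/40,000 of the credit: $1,550 × 26,400/40,000 = $1,023.
Total: $1,442 + $7,625 + $1,023 = $10,090.

$10,090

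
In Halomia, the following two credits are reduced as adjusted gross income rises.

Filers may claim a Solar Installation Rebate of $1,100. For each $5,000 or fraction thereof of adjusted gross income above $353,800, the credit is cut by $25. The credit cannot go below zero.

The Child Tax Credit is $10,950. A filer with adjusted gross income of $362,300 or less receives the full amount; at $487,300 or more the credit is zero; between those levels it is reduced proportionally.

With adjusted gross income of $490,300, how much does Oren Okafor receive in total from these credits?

$400

Solar Installation Rebate: income exceeds $353,800 by $136,500, which is 28 full-or-partial $5,000 increments; reduction = 28 × $25 = $700, leaving $400.
Child Tax Credit: $490,300 is at or above $487,300, so the credit is $0.
Total: $400 + $0 = $400.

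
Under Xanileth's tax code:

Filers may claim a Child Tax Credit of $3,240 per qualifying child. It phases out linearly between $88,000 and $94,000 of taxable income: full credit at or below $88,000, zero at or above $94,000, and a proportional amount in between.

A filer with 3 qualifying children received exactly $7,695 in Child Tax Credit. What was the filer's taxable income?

$89,250

Full credit = 3 × $3,240 = $9,720.
$7,695 is 7,695/9,720 of the full $9,720, so 2,025/9,720 of the $6,000 range has been used: income = $88,000 + $6,000 × 2,025/9,720 = $89,250.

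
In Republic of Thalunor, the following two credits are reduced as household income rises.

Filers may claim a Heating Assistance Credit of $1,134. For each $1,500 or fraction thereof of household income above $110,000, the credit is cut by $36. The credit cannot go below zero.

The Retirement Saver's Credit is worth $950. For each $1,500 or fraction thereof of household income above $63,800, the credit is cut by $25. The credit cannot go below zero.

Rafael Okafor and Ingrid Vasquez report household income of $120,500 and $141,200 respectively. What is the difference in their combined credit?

Rafael ($120,500): Heating Assistance Credit: income exceeds $110,000 by $10,500, which is 7 full-or-partial $1,500 increments; reduction = 7 × $36 = $252, leaving $882. Retirement Saver's Credit: income exceeds $63,800 by $56,700 → 38 increments × $25 = $950 ≥ base, so the credit is $0. total $882 + $0 = $882
Ingrid ($141,200): Heating Assistance Credit: income exceeds $110,000 by $31,200, which is 21 full-or-partial $1,500 increments; reduction = 21 × $36 = $756, leaving $378. Retirement Saver's Credit: income exceeds $63,800 by $77,400 → 52 increments × $25 = $1,300 ≥ base, so the credit is $0. total $378 + $0 = $378
Difference: |$882 − $378| = $504.

$504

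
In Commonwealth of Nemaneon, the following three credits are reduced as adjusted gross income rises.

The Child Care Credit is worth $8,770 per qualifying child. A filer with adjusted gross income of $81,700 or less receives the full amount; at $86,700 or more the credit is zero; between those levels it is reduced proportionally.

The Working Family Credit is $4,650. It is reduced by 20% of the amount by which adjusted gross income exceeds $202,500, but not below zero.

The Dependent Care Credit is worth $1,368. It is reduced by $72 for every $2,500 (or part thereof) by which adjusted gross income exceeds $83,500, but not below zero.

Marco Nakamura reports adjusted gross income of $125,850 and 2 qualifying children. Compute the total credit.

Child Care Credit: base = 2 × $8,770 = $17,540. $125,850 is at or above $86,700, so the credit is $0.
Working Family Credit: $125,850 is at or below the $202,500 threshold, so the full $4,650 applies.
Dependent Care Credit: income exceeds $83,500 by $42,350, which is 17 full-or-partial $2,500 increments; reduction = 17 × $72 = $1,224, leaving $144.
Total: $0 + $4,650 + $144 = $4,794.

$4,794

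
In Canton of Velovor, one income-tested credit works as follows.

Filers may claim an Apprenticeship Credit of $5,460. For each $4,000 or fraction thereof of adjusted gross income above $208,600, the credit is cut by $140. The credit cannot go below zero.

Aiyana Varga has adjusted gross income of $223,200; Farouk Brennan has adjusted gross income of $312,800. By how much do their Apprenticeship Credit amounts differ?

$3,220

Aiyana ($223,200): Apprenticeship Credit: income exceeds $208,600 by $14,600, which is 4 full-or-partial $4,000 increments; reduction = 4 × $140 = $560, leaving $4,900.
Farouk ($312,800): Apprenticeship Credit: income exceeds $208,600 by $104,200, which is 27 full-or-partial $4,000 increments; reduction = 27 × $140 = $3,780, leaving $1,680.
Difference: |$4,900 − $1,680| = $3,220.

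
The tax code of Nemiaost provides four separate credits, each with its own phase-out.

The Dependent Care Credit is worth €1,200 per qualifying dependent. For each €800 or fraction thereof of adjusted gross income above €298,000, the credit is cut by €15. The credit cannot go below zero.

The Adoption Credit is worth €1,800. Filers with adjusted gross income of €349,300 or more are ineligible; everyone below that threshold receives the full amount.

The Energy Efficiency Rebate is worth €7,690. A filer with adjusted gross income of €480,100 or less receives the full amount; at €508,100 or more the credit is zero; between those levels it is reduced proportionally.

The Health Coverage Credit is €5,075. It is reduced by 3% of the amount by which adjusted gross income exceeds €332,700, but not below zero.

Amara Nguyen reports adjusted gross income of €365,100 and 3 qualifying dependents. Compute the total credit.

€14,133

Dependent Care Credit: base = 3 × €1,200 = €3,600. income exceeds €298,000 by €67,100, which is 84 full-or-partial €800 increments; reduction = 84 × €15 = €1,260, leaving €2,340.
Adoption Credit: €365,100 meets or exceeds the €349,300 cutoff, so the credit is €0.
Energy Efficiency Rebate: €365,100 is at or below the €480,100 threshold, so the full €7,690 applies.
Health Coverage Credit: 3% of the €32,400 excess over €332,700 is €972; credit = €5,075 − €972 = €4,103.
Total: €2,340 + €0 + €7,690 + €4,103 = €14,133.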